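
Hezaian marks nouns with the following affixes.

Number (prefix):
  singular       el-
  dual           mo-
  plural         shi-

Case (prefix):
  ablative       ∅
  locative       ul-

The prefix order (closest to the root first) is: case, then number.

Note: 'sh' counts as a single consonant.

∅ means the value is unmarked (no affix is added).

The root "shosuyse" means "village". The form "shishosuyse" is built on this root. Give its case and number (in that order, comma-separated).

Segment: shi-shosuyse.
case: ∅ → ablative.
number: shi- → plural.

ablative, plural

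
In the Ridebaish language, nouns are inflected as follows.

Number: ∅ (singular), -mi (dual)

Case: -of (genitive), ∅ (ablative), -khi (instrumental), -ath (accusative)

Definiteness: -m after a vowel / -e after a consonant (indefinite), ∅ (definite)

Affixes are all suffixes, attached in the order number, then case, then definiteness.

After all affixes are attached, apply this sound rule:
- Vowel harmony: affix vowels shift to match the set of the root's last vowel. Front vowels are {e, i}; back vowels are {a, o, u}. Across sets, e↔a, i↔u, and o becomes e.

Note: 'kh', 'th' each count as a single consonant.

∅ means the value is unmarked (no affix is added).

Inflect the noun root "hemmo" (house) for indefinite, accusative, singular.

number = singular: zero marking, form stays hemmo.
Attach case accusative -ath → hemmoath.
Attach definiteness indefinite -e (after consonant 'th') → hemmoathe.
Apply vowel harmony: hemmoathe → hemmoatha.

hemmoatha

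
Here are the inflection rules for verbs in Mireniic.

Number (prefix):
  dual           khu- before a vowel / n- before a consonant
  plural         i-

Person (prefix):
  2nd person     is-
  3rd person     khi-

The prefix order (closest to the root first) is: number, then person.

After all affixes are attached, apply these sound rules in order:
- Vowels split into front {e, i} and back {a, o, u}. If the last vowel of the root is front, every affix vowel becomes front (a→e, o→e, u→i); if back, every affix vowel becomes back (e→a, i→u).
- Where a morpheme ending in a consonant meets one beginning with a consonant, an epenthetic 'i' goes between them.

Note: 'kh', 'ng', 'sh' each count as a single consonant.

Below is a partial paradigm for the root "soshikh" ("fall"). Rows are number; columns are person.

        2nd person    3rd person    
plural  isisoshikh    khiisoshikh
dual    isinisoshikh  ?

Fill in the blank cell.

khinisoshikh

Attach number dual n- (before consonant 's') → nsoshikh.
Attach person 3rd person khi- → khinsoshikh.
Vowel harmony: no change.
Apply epenthesis: khinsoshikh → khinisoshikh.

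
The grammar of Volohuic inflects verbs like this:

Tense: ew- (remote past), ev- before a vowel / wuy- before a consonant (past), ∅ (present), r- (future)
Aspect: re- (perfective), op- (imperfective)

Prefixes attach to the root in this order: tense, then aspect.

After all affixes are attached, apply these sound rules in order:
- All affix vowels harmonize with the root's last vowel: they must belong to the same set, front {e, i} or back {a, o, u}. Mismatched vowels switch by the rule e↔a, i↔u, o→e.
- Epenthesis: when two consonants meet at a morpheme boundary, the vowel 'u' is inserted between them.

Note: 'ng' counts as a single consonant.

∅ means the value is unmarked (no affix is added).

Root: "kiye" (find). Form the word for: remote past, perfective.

reewukiye

Attach tense remote past ew- → ewkiye.
Attach aspect perfective re- → reewkiye.
Vowel harmony: no change.
Apply epenthesis: reewkiye → reewukiye.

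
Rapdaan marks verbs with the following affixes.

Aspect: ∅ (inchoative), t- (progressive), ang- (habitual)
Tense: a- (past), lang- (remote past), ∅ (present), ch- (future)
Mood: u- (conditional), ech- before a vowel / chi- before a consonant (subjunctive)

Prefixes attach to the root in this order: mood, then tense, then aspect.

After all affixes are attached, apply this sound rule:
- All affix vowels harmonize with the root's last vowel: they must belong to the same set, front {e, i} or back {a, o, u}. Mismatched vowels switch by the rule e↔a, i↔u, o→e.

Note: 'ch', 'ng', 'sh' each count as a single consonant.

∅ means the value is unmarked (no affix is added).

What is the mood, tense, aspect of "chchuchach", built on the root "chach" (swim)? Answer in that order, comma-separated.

Segment: ch-chi-chach.
mood: ech/chi- → subjunctive.
tense: ch- → future.
aspect: ∅ → inchoative.

subjunctive, future, inchoative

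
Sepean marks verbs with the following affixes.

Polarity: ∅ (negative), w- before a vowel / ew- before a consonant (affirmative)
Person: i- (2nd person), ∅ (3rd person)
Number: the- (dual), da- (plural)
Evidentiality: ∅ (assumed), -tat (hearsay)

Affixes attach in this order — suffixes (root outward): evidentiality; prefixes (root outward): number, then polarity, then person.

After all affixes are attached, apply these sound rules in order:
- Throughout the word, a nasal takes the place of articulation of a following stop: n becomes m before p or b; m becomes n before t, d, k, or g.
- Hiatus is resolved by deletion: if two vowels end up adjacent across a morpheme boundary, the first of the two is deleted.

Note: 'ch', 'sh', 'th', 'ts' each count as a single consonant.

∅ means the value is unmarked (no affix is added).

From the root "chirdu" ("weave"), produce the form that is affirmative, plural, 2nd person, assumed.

ewdachirdu

Attach number plural da- → dachirdu.
evidentiality = assumed: zero marking, form stays dachirdu.
Attach polarity affirmative ew- (before consonant 'd') → ewdachirdu.
Attach person 2nd person i- → iewdachirdu.
Nasal assimilation: no change.
Apply vowel deletion: iewdachirdu → ewdachirdu.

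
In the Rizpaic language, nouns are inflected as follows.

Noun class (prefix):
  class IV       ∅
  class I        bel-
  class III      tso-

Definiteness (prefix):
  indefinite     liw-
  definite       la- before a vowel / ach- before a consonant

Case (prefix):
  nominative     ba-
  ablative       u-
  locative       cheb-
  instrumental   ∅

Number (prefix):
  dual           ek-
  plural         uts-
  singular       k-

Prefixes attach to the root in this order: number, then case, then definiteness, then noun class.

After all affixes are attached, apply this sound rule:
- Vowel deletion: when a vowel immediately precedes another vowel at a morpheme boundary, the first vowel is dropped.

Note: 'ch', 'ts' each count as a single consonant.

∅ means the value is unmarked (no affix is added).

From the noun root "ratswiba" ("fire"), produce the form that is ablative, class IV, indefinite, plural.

Attach number plural uts- → utsratswiba.
Attach case ablative u- → uutsratswiba.
Attach definiteness indefinite liw- → liwuutsratswiba.
noun class = class IV: zero marking, form stays liwuutsratswiba.
Apply vowel deletion: liwuutsratswiba → liwutsratswiba.

liwutsratswiba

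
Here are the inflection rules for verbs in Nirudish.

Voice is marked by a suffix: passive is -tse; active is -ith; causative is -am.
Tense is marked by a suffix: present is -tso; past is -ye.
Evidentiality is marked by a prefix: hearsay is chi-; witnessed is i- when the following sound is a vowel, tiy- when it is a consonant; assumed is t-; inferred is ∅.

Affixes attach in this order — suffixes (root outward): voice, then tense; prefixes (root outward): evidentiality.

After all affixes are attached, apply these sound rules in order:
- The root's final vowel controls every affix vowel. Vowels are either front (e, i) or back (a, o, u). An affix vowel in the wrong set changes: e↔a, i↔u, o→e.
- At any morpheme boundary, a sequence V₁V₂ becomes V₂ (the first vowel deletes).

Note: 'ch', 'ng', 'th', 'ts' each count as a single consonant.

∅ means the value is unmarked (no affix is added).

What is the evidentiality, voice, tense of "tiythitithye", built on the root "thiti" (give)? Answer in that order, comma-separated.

witnessed, active, past

Segment: tiy-thiti-ith-ye.
evidentiality: i/tiy- → witnessed.
voice: -ith → active.
tense: -ye → past.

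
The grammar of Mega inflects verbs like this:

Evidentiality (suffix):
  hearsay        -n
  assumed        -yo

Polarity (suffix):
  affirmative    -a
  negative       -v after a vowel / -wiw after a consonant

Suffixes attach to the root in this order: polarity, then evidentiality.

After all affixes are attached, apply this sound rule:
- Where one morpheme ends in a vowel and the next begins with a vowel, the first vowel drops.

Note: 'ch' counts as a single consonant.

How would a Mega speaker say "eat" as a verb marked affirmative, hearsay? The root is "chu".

Attach polarity affirmative -a → chua.
Attach evidentiality hearsay -n → chuan.
Apply vowel deletion: chuan → chan.

chan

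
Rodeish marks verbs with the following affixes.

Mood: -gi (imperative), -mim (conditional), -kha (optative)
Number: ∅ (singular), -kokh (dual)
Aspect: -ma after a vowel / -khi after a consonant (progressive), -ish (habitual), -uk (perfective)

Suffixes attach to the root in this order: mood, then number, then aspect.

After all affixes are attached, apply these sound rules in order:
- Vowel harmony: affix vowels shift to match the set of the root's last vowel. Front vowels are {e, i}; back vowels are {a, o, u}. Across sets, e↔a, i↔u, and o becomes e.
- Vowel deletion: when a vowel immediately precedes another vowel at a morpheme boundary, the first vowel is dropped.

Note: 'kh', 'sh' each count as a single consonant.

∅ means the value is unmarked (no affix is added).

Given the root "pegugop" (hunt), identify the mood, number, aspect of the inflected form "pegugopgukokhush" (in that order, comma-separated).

Segment: pegugop-gi-kokh-ish.
mood: -gi → imperative.
number: -kokh → dual.
aspect: -ish → habitual.

imperative, dual, habitual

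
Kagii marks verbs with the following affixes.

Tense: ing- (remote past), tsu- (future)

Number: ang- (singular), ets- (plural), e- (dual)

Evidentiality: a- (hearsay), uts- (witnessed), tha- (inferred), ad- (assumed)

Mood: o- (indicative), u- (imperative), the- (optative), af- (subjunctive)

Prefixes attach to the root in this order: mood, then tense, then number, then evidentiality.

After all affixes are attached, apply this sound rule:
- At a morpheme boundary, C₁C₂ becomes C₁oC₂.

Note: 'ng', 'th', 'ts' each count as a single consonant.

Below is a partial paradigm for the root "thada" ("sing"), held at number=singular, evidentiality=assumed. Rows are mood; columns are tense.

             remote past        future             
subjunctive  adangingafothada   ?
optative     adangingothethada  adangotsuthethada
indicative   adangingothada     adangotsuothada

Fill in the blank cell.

adangotsuafothada

Attach mood subjunctive af- → afthada.
Attach tense future tsu- → tsuafthada.
Attach number singular ang- → angtsuafthada.
Attach evidentiality assumed ad- → adangtsuafthada.
Apply epenthesis: adangtsuafthada → adangotsuafothada.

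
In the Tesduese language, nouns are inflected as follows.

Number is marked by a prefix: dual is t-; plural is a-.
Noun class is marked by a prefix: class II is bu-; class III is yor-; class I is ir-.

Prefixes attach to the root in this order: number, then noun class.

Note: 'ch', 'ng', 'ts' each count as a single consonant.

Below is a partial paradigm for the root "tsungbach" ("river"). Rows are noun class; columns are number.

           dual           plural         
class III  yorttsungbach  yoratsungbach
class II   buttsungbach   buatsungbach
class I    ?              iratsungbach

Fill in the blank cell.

irttsungbach

Attach number dual t- → ttsungbach.
Attach noun class class I ir- → irttsungbach.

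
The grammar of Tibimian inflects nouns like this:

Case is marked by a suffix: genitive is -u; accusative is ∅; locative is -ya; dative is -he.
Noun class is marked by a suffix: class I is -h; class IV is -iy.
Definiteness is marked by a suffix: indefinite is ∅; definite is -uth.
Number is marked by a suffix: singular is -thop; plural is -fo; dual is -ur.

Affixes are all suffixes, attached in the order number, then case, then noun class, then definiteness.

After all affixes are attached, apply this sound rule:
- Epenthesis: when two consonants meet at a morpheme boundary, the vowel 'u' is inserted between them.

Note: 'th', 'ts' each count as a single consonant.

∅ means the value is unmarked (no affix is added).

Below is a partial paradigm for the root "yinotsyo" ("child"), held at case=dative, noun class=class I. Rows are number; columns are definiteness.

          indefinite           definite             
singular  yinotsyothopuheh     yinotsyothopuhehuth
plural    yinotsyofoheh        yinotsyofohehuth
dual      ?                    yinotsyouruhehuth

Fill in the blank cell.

yinotsyouruheh

Attach number dual -ur → yinotsyour.
Attach case dative -he → yinotsyourhe.
Attach noun class class I -h → yinotsyourheh.
definiteness = indefinite: zero marking, form stays yinotsyourheh.
Apply epenthesis: yinotsyourheh → yinotsyouruheh.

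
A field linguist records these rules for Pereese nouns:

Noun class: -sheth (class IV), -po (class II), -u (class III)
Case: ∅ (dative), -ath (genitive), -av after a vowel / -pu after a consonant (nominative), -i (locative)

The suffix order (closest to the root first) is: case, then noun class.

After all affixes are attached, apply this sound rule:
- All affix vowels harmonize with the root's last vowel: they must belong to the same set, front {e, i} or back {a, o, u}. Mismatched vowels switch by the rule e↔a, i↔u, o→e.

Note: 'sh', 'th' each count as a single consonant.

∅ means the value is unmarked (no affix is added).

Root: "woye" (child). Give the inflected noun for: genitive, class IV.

Attach case genitive -ath → woyeath.
Attach noun class class IV -sheth → woyeathsheth.
Apply vowel harmony: woyeathsheth → woyeethsheth.

woyeethsheth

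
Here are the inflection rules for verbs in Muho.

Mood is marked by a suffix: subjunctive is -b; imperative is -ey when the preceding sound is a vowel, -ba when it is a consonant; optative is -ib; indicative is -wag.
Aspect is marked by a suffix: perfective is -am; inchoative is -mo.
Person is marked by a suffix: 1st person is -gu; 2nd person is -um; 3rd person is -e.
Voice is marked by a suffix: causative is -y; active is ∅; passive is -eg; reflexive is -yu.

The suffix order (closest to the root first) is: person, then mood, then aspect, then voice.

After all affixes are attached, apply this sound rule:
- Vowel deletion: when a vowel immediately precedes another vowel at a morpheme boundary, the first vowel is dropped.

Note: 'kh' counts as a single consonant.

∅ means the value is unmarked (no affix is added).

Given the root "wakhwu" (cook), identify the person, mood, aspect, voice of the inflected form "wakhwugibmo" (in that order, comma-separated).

Segment: wakhwu-gu-ib-mo.
person: -gu → 1st person.
mood: -ib → optative.
aspect: -mo → inchoative.
voice: ∅ → active.

1st person, optative, inchoative, active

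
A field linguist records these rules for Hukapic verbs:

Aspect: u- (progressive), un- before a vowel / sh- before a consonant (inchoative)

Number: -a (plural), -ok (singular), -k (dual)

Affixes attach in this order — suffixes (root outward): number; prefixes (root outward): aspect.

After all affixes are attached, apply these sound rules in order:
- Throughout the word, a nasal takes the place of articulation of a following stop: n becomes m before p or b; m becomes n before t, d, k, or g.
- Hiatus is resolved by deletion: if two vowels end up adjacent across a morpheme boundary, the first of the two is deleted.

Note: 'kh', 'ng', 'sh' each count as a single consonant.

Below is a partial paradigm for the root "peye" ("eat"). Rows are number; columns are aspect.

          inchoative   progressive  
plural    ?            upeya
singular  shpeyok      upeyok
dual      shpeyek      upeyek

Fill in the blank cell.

shpeya

Attach aspect inchoative sh- (before consonant 'p') → shpeye.
Attach number plural -a → shpeyea.
Nasal assimilation: no change.
Apply vowel deletion: shpeyea → shpeya.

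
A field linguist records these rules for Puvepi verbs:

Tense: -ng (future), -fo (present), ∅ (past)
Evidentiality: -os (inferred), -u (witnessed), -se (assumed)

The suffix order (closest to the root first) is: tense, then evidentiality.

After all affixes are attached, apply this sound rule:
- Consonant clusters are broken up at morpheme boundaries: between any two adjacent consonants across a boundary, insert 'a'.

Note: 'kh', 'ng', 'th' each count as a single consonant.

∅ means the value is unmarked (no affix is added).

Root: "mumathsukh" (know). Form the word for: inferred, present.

Attach tense present -fo → mumathsukhfo.
Attach evidentiality inferred -os → mumathsukhfoos.
Apply epenthesis: mumathsukhfoos → mumathsukhafoos.

mumathsukhafoos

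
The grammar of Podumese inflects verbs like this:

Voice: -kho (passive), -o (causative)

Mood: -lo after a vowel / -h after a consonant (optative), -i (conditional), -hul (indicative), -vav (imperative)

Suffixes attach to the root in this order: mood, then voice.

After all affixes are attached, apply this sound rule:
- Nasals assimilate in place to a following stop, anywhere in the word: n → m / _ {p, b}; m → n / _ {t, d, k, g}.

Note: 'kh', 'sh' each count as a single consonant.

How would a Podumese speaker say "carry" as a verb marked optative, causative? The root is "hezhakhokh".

Attach mood optative -h (after consonant 'kh') → hezhakhokhh.
Attach voice causative -o → hezhakhokhho.
Nasal assimilation: no change.

hezhakhokhho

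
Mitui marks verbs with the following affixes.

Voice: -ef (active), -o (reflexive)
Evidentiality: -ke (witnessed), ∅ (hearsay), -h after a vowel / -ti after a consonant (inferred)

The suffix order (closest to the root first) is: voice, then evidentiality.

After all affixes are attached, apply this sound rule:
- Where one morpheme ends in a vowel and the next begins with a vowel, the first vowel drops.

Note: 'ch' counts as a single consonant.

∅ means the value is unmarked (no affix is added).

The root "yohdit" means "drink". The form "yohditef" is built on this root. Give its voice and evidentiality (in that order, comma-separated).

active, hearsay

Segment: yohdit-ef.
voice: -ef → active.
evidentiality: ∅ → hearsay.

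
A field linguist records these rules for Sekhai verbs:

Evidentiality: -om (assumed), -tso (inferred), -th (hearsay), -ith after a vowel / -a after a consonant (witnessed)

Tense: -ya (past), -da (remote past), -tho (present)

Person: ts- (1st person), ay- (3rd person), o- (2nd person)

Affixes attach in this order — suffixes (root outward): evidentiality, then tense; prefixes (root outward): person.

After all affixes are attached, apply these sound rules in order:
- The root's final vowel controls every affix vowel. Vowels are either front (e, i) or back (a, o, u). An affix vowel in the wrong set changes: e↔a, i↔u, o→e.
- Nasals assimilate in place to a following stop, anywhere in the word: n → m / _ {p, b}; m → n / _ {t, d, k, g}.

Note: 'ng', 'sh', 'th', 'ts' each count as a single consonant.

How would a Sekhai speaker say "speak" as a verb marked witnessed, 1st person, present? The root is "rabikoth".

Attach evidentiality witnessed -a (after consonant 'th') → rabikotha.
Attach person 1st person ts- → tsrabikotha.
Attach tense present -tho → tsrabikothatho.
Vowel harmony: no change.
Nasal assimilation: no change.

tsrabikothatho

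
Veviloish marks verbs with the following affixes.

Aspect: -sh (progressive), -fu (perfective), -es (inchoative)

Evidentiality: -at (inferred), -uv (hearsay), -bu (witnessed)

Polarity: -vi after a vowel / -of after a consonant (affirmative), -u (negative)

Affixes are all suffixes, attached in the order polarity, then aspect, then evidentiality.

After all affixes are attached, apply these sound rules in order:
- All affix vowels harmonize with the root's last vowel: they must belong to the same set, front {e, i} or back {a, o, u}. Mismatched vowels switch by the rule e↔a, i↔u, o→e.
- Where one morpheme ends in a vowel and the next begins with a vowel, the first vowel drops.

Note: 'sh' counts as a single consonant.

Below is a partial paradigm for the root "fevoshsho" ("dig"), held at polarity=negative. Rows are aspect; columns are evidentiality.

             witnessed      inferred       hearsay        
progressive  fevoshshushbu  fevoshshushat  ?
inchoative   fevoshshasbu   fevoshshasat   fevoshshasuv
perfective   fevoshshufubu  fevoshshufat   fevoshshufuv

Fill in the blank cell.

Attach polarity negative -u → fevoshshou.
Attach aspect progressive -sh → fevoshshoush.
Attach evidentiality hearsay -uv → fevoshshoushuv.
Vowel harmony: no change.
Apply vowel deletion: fevoshshoushuv → fevoshshushuv.

fevoshshushuv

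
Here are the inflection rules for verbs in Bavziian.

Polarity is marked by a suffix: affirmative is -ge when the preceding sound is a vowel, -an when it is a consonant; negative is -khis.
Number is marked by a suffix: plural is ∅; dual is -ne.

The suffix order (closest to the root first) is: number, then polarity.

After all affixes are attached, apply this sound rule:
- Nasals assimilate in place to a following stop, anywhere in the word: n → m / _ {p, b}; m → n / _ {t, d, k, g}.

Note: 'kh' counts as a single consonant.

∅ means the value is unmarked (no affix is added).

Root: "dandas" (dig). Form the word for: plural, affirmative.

number = plural: zero marking, form stays dandas.
Attach polarity affirmative -an (after consonant 's') → dandasan.
Nasal assimilation: no change.

dandasan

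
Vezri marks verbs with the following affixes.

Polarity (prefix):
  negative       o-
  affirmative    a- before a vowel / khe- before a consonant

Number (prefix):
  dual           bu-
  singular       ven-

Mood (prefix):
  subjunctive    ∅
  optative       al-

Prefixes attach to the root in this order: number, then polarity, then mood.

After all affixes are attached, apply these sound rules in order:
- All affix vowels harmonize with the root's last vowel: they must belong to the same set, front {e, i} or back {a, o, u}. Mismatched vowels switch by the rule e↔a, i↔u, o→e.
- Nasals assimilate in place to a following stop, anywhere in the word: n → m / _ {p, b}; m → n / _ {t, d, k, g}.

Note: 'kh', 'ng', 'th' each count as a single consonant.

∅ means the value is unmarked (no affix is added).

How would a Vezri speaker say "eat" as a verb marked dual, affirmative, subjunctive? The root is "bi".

khebibi

Attach number dual bu- → bubi.
Attach polarity affirmative khe- (before consonant 'b') → khebubi.
mood = subjunctive: zero marking, form stays khebubi.
Apply vowel harmony: khebubi → khebibi.
Nasal assimilation: no change.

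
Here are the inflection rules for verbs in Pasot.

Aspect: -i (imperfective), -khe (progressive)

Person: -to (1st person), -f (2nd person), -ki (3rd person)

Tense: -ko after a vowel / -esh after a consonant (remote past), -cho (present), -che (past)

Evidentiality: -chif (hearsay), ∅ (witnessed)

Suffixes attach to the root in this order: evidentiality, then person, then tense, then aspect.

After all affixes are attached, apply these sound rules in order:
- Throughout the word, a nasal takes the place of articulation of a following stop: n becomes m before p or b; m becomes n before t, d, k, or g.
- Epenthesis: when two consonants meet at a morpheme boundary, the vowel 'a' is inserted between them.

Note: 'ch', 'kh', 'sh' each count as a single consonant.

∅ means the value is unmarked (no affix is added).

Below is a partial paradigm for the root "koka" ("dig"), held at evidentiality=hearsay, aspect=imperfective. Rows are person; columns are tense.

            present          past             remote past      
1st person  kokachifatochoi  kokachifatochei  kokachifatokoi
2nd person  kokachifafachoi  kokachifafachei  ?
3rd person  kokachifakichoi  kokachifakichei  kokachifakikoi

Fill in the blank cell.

Attach evidentiality hearsay -chif → kokachif.
Attach person 2nd person -f → kokachiff.
Attach tense remote past -esh (after consonant 'f') → kokachiffesh.
Attach aspect imperfective -i → kokachiffeshi.
Nasal assimilation: no change.
Apply epenthesis: kokachiffeshi → kokachifafeshi.

kokachifafeshi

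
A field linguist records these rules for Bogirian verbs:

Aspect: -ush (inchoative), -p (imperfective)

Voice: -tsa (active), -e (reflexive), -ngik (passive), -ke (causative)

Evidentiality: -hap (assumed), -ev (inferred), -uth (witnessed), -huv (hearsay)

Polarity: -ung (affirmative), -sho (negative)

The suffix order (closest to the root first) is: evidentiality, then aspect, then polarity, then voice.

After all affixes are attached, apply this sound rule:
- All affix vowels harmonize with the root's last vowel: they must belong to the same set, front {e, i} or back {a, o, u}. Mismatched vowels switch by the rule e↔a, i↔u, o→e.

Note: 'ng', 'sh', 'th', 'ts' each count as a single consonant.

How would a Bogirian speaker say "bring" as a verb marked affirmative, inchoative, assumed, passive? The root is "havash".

Attach evidentiality assumed -hap → havashhap.
Attach aspect inchoative -ush → havashhapush.
Attach polarity affirmative -ung → havashhapushung.
Attach voice passive -ngik → havashhapushungngik.
Apply vowel harmony: havashhapushungngik → havashhapushungnguk.

havashhapushungnguk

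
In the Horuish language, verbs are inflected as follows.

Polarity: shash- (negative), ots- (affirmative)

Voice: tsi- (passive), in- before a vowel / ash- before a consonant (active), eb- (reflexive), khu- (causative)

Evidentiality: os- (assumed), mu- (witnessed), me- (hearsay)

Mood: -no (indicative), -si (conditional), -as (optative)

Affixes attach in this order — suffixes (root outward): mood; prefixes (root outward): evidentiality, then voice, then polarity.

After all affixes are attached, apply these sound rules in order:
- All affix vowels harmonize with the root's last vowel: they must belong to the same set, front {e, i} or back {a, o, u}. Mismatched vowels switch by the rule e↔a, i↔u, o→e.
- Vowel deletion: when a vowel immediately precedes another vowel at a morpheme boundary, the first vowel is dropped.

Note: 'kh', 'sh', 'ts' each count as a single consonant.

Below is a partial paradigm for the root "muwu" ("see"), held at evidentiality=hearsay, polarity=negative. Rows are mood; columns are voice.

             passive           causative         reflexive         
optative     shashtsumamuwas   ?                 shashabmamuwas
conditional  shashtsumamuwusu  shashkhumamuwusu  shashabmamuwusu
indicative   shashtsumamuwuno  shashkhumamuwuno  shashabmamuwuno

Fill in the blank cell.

shashkhumamuwas

Attach mood optative -as → muwuas.
Attach evidentiality hearsay me- → memuwuas.
Attach voice causative khu- → khumemuwuas.
Attach polarity negative shash- → shashkhumemuwuas.
Apply vowel harmony: shashkhumemuwuas → shashkhumamuwuas.
Apply vowel deletion: shashkhumamuwuas → shashkhumamuwas.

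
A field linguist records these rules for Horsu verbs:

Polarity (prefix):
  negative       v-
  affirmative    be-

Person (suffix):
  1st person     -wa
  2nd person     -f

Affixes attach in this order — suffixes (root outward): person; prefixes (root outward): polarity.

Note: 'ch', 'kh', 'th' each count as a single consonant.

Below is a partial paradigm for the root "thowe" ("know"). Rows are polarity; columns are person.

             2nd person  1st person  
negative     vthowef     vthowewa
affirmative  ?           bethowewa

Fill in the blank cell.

Attach polarity affirmative be- → bethowe.
Attach person 2nd person -f → bethowef.

bethowef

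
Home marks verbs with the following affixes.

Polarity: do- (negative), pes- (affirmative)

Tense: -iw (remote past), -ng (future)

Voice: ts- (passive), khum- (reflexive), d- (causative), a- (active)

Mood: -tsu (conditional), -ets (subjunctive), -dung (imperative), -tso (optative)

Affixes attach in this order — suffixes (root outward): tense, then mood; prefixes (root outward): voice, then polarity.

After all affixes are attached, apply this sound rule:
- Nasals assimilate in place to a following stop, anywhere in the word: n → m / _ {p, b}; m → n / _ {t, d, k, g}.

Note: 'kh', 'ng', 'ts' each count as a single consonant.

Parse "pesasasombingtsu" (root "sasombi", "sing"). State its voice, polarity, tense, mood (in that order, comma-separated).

Segment: pes-a-sasombi-ng-tsu.
voice: a- → active.
polarity: pes- → affirmative.
tense: -ng → future.
mood: -tsu → conditional.

active, affirmative, future, conditional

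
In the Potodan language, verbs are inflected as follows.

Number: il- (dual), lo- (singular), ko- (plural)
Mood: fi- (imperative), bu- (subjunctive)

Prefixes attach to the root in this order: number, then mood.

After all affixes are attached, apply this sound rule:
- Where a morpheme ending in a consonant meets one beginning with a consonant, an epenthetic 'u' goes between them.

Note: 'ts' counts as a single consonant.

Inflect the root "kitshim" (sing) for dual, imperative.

fiilukitshim

Attach number dual il- → ilkitshim.
Attach mood imperative fi- → fiilkitshim.
Apply epenthesis: fiilkitshim → fiilukitshim.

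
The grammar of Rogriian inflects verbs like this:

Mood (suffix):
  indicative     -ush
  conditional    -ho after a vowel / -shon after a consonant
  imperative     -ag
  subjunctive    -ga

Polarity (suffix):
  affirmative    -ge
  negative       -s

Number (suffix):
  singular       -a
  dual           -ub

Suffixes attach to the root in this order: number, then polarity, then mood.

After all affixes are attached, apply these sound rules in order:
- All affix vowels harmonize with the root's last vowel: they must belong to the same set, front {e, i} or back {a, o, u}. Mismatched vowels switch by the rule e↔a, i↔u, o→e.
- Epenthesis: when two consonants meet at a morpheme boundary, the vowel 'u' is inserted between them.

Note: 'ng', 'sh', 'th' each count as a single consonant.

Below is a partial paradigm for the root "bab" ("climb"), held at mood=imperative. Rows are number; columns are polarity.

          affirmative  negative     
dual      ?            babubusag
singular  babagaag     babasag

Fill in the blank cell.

babubugaag

Attach number dual -ub → babub.
Attach polarity affirmative -ge → babubge.
Attach mood imperative -ag → babubgeag.
Apply vowel harmony: babubgeag → babubgaag.
Apply epenthesis: babubgaag → babubugaag.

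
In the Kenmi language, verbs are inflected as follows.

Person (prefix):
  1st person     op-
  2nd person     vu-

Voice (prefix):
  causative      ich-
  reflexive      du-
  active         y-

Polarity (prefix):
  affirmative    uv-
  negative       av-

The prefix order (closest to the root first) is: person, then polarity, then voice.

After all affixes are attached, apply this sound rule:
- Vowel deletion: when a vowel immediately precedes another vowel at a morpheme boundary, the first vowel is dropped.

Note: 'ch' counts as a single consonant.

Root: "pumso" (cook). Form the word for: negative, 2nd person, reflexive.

davvupumso

Attach person 2nd person vu- → vupumso.
Attach polarity negative av- → avvupumso.
Attach voice reflexive du- → duavvupumso.
Apply vowel deletion: duavvupumso → davvupumso.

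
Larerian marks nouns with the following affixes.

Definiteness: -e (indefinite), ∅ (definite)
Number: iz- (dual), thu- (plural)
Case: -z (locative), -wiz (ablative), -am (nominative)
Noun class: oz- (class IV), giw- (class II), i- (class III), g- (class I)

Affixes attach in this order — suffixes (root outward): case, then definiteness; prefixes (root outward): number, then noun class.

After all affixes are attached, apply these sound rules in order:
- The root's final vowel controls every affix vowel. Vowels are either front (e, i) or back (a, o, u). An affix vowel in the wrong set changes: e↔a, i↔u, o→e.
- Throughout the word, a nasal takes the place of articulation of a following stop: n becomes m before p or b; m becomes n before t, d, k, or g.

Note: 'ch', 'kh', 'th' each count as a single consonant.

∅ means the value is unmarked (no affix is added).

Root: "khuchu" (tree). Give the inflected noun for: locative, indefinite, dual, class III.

uuzkhuchuza

Attach number dual iz- → izkhuchu.
Attach noun class class III i- → iizkhuchu.
Attach case locative -z → iizkhuchuz.
Attach definiteness indefinite -e → iizkhuchuze.
Apply vowel harmony: iizkhuchuze → uuzkhuchuza.
Nasal assimilation: no change.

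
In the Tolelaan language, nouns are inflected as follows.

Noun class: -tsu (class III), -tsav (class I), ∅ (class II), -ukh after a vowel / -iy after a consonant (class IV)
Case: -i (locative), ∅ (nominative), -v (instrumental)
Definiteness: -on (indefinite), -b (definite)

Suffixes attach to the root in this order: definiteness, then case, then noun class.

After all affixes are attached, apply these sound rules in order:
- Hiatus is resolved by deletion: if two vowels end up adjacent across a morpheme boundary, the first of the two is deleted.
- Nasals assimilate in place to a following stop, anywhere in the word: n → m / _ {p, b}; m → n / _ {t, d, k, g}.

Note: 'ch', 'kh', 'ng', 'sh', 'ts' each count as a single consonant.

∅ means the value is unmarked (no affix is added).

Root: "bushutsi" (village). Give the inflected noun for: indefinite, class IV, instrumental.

bushutsonviy

Attach definiteness indefinite -on → bushutsion.
Attach case instrumental -v → bushutsionv.
Attach noun class class IV -iy (after consonant 'v') → bushutsionviy.
Apply vowel deletion: bushutsionviy → bushutsonviy.
Nasal assimilation: no change.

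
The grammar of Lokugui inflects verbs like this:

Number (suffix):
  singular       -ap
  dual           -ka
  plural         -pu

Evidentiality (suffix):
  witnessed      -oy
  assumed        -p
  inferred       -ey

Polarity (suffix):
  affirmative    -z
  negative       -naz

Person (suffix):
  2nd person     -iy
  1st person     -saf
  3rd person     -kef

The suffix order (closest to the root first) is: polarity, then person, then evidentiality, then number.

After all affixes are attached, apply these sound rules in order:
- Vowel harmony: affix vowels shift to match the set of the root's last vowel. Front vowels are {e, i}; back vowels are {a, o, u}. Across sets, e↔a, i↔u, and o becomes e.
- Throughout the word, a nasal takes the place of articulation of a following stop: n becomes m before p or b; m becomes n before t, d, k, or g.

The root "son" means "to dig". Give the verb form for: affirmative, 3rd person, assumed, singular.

sonzkafpap

Attach polarity affirmative -z → sonz.
Attach person 3rd person -kef → sonzkef.
Attach evidentiality assumed -p → sonzkefp.
Attach number singular -ap → sonzkefpap.
Apply vowel harmony: sonzkefpap → sonzkafpap.
Nasal assimilation: no change.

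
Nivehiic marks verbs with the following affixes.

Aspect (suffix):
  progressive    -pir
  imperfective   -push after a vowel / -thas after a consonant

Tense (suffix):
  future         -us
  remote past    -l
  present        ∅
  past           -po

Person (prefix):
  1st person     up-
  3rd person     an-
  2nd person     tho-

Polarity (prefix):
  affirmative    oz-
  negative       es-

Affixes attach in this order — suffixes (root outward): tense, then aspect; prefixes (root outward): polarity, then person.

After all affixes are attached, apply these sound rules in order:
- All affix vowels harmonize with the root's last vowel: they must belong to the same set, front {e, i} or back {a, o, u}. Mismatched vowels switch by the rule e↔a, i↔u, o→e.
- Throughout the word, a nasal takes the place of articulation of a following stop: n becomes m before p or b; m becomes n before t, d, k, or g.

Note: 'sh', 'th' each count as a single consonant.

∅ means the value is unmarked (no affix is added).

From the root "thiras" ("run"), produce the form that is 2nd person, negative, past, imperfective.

Attach polarity negative es- → esthiras.
Attach tense past -po → esthiraspo.
Attach person 2nd person tho- → thoesthiraspo.
Attach aspect imperfective -push (after vowel 'o') → thoesthiraspopush.
Apply vowel harmony: thoesthiraspopush → thoasthiraspopush.
Nasal assimilation: no change.

thoasthiraspopush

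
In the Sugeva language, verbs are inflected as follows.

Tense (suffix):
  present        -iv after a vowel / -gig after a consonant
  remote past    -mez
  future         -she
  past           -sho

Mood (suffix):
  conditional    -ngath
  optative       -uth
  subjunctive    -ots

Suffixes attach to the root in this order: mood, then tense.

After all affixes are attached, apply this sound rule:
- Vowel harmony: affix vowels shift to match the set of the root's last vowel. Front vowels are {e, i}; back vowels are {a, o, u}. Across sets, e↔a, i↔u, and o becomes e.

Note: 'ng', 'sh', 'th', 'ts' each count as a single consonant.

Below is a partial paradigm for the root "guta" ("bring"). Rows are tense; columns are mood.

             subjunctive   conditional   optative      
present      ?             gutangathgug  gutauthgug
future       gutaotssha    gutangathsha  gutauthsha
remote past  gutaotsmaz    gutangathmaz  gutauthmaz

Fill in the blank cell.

gutaotsgug

Attach mood subjunctive -ots → gutaots.
Attach tense present -gig (after consonant 'ts') → gutaotsgig.
Apply vowel harmony: gutaotsgig → gutaotsgug.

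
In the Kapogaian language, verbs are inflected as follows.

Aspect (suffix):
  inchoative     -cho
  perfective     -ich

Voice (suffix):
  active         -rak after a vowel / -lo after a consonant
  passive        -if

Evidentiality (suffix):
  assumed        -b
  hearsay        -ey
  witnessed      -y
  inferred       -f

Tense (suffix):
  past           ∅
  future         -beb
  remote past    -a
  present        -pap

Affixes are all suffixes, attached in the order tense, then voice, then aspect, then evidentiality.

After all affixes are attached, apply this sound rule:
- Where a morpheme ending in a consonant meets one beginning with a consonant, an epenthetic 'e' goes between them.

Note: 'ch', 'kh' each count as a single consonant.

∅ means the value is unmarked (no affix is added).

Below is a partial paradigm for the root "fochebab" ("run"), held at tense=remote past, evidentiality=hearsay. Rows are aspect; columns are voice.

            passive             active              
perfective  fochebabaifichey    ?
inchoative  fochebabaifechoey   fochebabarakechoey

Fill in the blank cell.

fochebabarakichey

Attach tense remote past -a → fochebaba.
Attach voice active -rak (after vowel 'a') → fochebabarak.
Attach aspect perfective -ich → fochebabarakich.
Attach evidentiality hearsay -ey → fochebabarakichey.
Epenthesis: no change.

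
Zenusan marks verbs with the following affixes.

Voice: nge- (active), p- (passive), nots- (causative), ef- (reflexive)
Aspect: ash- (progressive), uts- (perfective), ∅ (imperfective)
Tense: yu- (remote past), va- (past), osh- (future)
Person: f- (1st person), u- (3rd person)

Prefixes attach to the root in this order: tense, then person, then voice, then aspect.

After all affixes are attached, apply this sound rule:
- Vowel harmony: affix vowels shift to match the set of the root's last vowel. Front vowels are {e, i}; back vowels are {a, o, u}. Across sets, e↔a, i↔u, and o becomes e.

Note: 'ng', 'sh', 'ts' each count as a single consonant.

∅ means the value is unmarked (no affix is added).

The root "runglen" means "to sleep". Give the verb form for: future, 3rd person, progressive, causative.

Attach tense future osh- → oshrunglen.
Attach person 3rd person u- → uoshrunglen.
Attach voice causative nots- → notsuoshrunglen.
Attach aspect progressive ash- → ashnotsuoshrunglen.
Apply vowel harmony: ashnotsuoshrunglen → eshnetsieshrunglen.

eshnetsieshrunglen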